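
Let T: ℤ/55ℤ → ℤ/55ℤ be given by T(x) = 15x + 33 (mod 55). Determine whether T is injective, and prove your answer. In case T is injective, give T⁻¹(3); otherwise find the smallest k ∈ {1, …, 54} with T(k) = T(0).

We have gcd(15, 55) = 5 > 1. Taking s = 0 and t = 11: T(0) = 33 and T(11) = 15·11 + 33 = 198 ≡ 33 (mod 55).
So T(0) = T(11) while 0 ≠ 11, therefore T is not injective.
Since T is not injective, we find the least positive k with T(k) = T(0): this means 15k ≡ 0 (mod 55), i.e. 55 ∣ 15k. Since gcd(15, 55) = 5, dividing through by 5 this holds exactly when 11 ∣ 3k, and as gcd(3, 11) = 1, exactly when 11 ∣ k.
The smallest positive such k is 11.

11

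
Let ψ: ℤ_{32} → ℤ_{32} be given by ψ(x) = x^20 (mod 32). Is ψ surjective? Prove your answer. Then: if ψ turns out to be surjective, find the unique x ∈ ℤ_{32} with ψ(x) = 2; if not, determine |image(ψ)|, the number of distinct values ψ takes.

3

ψ(0) = 0^20 = 0.
ψ(2): Repeated squaring mod 32: 2^1 ≡ 2, 2^2 ≡ 2² = 4, 2^4 ≡ 4² = 16, 2^8 ≡ 16² = 256 ≡ 0, 2^16 ≡ 0² = 0. Since 20 = 16 + 4, 2^20 ≡ 0·16: 0·16 = 0. So 2^20 ≡ 0 (mod 32).
So ψ(0) = ψ(2) = 0 while 0 ≠ 2, thus ψ is not injective.
A non-injective map from the 32-element set ℤ_{32} to itself takes at most 31 distinct values, so it cannot be surjective. So ψ is not surjective.
Since ψ is not surjective, we determine |image(ψ)|. Computing x^20 mod 32 for each x (by repeated squaring, reducing mod 32 at every step), the values ψ(0), ψ(1), …, ψ(31) are: 0, 1, 0, 17, 0, 17, 0, 1, 0, 1, 0, 17, 0, 17, 0, 1, 0, 1, 0, 17, 0, 17, 0, 1, 0, 1, 0, 17, 0, 17, 0, 1.
The distinct values are {0, 1, 17}; there are 3 of them.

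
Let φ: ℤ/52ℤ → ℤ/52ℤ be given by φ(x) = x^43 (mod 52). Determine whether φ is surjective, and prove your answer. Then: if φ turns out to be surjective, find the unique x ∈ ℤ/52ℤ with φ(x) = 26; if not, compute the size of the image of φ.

φ(0) = 0^43 = 0.
φ(26): Repeated squaring mod 52: 26^1 ≡ 26, 26^2 ≡ 26² = 676 ≡ 0, 26^4 ≡ 0² = 0, 26^8 ≡ 0² = 0, 26^16 ≡ 0² = 0, 26^32 ≡ 0² = 0. Since 43 = 32 + 8 + 2 + 1, 26^43 ≡ 0·0·0·26: 0·0 = 0, then 0·0 = 0, then 0·26 = 0. So 26^43 ≡ 0 (mod 52).
So φ(0) = φ(26) = 0 while 0 ≠ 26, therefore φ is not injective.
A non-injective map from the 52-element set ℤ/52ℤ to itself takes at most 51 distinct values, so it cannot be surjective. Thus φ is not surjective.
Since φ is not surjective, we determine |image(φ)|. Computing x^43 mod 52 for each x (by repeated squaring, reducing mod 52 at every step), the values φ(0), φ(1), …, φ(51) are: 0, 1, 24, 3, 4, 21, 20, 19, 44, 9, 36, 15, 12, 13, 40, 11, 16, 17, 8, 7, 32, 5, 48, 23, 28, 25, 0, 27, 24, 29, 4, 47, 20, 45, 44, 35, 36, 41, 12, 39, 40, 37, 16, 43, 8, 33, 32, 31, 48, 49, 28, 51.
The distinct values are {0, 1, 3, 4, 5, 7, 8, 9, 11, 12, 13, 15, 16, 17, 19, 20, 21, 23, 24, 25, 27, 28, 29, 31, 32, 33, 35, 36, 37, 39, 40, 41, 43, 44, 45, 47, 48, 49, 51}; there are 39 of them.

39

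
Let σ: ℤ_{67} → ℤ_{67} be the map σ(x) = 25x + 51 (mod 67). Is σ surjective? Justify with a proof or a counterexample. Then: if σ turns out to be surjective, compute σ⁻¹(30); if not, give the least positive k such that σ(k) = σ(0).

By definition, surjectivity means every element of the codomain has a preimage under σ.
Since gcd(25, 67) = 1, 25 is invertible modulo 67. Euclid's algorithm: 67 = 2·25 + 17, 25 = 1·17 + 8, 17 = 2·8 + 1; back-substituting gives 1 = 59·25 − 22·67, so 25⁻¹ ≡ 59 (mod 67).
For any y ∈ ℤ_{67}, x = 59(y − 51) mod 67 satisfies σ(x) = 25·59(y − 51) + 51 ≡ y (since 25·59 ≡ 1 mod 67). So every y has a preimage.
Thus σ is surjective.
Since σ is surjective, we find σ⁻¹(30): we need 25x ≡ 30 − 51 ≡ 46 (mod 67). Using 25⁻¹ = 59: x ≡ 59·46 = 2714 = 40·67 + 34, so x = 34.
Check: σ(34) = 25·34 + 51 = 901 = 13·67 + 30 ≡ 30 (mod 67).

34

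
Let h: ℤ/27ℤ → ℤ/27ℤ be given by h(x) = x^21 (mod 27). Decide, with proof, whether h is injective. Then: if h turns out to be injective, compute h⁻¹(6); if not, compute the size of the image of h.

7

h(0) = 0^21 = 0.
h(3): Repeated squaring mod 27: 3^1 ≡ 3, 3^2 ≡ 3² = 9, 3^4 ≡ 9² = 81 ≡ 0, 3^8 ≡ 0² = 0, 3^16 ≡ 0² = 0. Since 21 = 16 + 4 + 1, 3^21 ≡ 0·0·3: 0·0 = 0, then 0·3 = 0. So 3^21 ≡ 0 (mod 27).
So h(0) = h(3) = 0 while 0 ≠ 3, hence h is not injective.
Since h is not injective, we determine |image(h)|. Computing x^21 mod 27 for each x (by repeated squaring, reducing mod 27 at every step), the values h(0), h(1), …, h(26) are: 0, 1, 8, 0, 10, 17, 0, 19, 26, 0, 1, 8, 0, 10, 17, 0, 19, 26, 0, 1, 8, 0, 10, 17, 0, 19, 26.
The distinct values are {0, 1, 8, 10, 17, 19, 26}; there are 7 of them.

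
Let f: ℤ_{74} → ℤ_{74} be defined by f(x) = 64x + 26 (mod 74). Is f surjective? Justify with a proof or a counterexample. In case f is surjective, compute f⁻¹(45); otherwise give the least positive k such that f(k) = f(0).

37

Since gcd(64, 74) = 2, we have 64x ≡ 0 (mod 2) for all x, so f(x) ≡ 0 (mod 2).
But 1 ≢ 0 (mod 2), so 1 ∈ ℤ_{74} has no preimage. Hence f is not surjective.
Since f is not surjective, we find the least positive k with f(k) = f(0): this means 64k ≡ 0 (mod 74), i.e. 74 ∣ 64k. Since gcd(64, 74) = 2, dividing through by 2 this holds exactly when 37 ∣ 32k, and as gcd(32, 37) = 1, exactly when 37 ∣ k.
The smallest positive such k is 37.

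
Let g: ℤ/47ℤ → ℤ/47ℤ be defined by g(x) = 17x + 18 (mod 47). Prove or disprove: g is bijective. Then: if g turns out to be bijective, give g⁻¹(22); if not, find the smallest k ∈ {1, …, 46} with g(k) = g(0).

If g(a) = g(b), then 17a ≡ 17b (mod 47). Because gcd(17, 47) = 1, we may cancel 17 to get a ≡ b (mod 47).
We now compute 17⁻¹ mod 47 explicitly. Euclid's algorithm: 47 = 2·17 + 13, 17 = 1·13 + 4, 13 = 3·4 + 1; back-substituting gives 1 = 36·17 − 13·47, so 17⁻¹ ≡ 36 (mod 47).
For any y ∈ ℤ/47ℤ, x = 36(y − 18) mod 47 satisfies g(x) = 17·36(y − 18) + 18 ≡ y (since 17·36 ≡ 1 mod 47). So every y has a preimage.
Therefore g is bijective.
Since g is bijective, we find g⁻¹(22): we need 17x ≡ 22 − 18 ≡ 4 (mod 47). Using 17⁻¹ = 36: x ≡ 36·4 = 144 = 3·47 + 3, so x = 3.
Check: g(3) = 17·3 + 18 = 69 = 1·47 + 22 ≡ 22 (mod 47).

3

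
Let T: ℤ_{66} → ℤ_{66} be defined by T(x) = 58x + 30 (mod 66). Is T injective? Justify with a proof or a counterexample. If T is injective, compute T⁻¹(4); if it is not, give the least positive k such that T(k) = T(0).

Recall: T is injective if T(x_1) = T(x_2) implies x_1 = x_2.
We have gcd(58, 66) = 2 > 1. Taking x_1 = 0 and x_2 = 33: T(0) = 30 and T(33) = 58·33 + 30 = 1944 ≡ 30 (mod 66).
So T(0) = T(33) while 0 ≠ 33, thus T is not injective.
Since T is not injective, we find the least positive k with T(k) = T(0): this means 58k ≡ 0 (mod 66), i.e. 66 ∣ 58k. Since gcd(58, 66) = 2, dividing through by 2 this holds exactly when 33 ∣ 29k, and as gcd(29, 33) = 1, exactly when 33 ∣ k.
The smallest positive such k is 33.

33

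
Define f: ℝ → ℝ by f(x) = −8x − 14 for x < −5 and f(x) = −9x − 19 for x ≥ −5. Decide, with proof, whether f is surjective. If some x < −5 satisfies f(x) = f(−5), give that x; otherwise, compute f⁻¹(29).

Both pieces are strictly decreasing (slopes −8 and −9), so each is injective on its own interval.
The left piece maps (−∞, −5) onto (26, ∞); the right piece maps [−5, ∞) onto (−∞, 26].
These images together cover ℝ, so f is surjective.
Because the two images are disjoint, no x < −5 has f(x) = f(−5), so we compute f⁻¹(29): 29 lies in (26, ∞), so solve −8x − 14 = 29: x = (29 + 14)/(−8) = −43/8.

-43/8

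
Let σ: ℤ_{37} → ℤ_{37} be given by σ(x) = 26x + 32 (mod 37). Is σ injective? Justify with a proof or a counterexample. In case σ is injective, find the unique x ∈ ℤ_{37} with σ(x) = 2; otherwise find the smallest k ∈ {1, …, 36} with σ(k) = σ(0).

If σ(s) = σ(t), then 26s ≡ 26t (mod 37). Because gcd(26, 37) = 1, we may cancel 26 to get s ≡ t (mod 37).
Therefore σ is injective.
We now compute 26⁻¹ mod 37 explicitly. Euclid's algorithm: 37 = 1·26 + 11, 26 = 2·11 + 4, 11 = 2·4 + 3, 4 = 1·3 + 1; back-substituting gives 1 = 10·26 − 7·37, so 26⁻¹ ≡ 10 (mod 37).
Since σ is injective, we find σ⁻¹(2): we need 26x ≡ 2 − 32 ≡ 7 (mod 37). Using 26⁻¹ = 10: x ≡ 10·7 = 70 = 1·37 + 33, so x = 33.
Check: σ(33) = 26·33 + 32 = 890 = 24·37 + 2 ≡ 2 (mod 37).

33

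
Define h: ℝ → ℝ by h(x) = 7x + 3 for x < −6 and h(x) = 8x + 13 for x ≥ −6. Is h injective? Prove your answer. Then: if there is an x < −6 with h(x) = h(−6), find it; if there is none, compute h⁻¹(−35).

-6

Both pieces are strictly increasing (slopes 7 and 8), so each is injective on its own interval.
The left piece maps (−∞, −6) onto (−∞, −39); the right piece maps [−6, ∞) onto [−35, ∞).
These images are disjoint, so no value is attained by both pieces. Therefore h is injective.
Because the two images are disjoint, no x < −6 has h(x) = h(−6), so we compute h⁻¹(−35): −35 lies in [−35, ∞), so solve 8x + 13 = −35: x = (−35 − 13)/8 = −6.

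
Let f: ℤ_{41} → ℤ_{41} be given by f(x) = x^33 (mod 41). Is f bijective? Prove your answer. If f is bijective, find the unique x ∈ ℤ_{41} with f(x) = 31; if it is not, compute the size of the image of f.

Since 41 is prime, the nonzero elements of ℤ_{41} form a cyclic group of order 40.
As gcd(33, 40) = 1, raising to the 33rd power is a bijection on this group: if s^33 ≡ t^33 then (st^{−1})^33 = 1, and the only element of order dividing gcd(33, 40) = 1 is 1, so s = t.
With f(0) = 0 this makes f injective on all of ℤ_{41}, hence bijective (finite equal-size domain and codomain). In particular f is bijective.
Since f is bijective, we find the preimage of 31. The inverse of x ↦ x^33 on (ℤ_{41})^× is x ↦ x^17, because 33·17 = 561 = 14·40 + 1 ≡ 1 (mod 40) and x^{40} = 1 for x ≠ 0 (Fermat). So f⁻¹(31) = 31^17 mod 41.
Repeated squaring mod 41: 31^1 ≡ 31, 31^2 ≡ 31² = 961 ≡ 18, 31^4 ≡ 18² = 324 ≡ 37, 31^8 ≡ 37² = 1369 ≡ 16, 31^16 ≡ 16² = 256 ≡ 10. Since 17 = 16 + 1, 31^17 ≡ 10·31: 10·31 = 310 ≡ 23. So 31^17 ≡ 23 (mod 41).
Hence f⁻¹(31) = 23.

23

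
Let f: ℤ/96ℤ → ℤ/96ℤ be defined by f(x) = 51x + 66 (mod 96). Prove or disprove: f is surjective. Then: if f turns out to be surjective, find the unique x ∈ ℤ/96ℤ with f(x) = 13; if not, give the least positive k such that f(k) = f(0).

Since gcd(51, 96) = 3, we have 51x ≡ 0 (mod 3) for all x, so f(x) ≡ 0 (mod 3).
But 1 ≢ 0 (mod 3), so 1 ∈ ℤ/96ℤ has no preimage. Thus f is not surjective.
Since f is not surjective, we find the least positive k with f(k) = f(0): this means 51k ≡ 0 (mod 96), i.e. 96 ∣ 51k. Since gcd(51, 96) = 3, dividing through by 3 this holds exactly when 32 ∣ 17k, and as gcd(17, 32) = 1, exactly when 32 ∣ k.
The smallest positive such k is 32.

32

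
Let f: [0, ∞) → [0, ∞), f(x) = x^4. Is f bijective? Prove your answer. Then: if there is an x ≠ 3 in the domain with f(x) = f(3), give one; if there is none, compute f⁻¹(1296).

6

On [0, ∞), x ↦ x^4 is strictly increasing (injective) and for any y ∈ [0, ∞) the 4th root y^{1/4} lies in [0, ∞) (surjective). So f is bijective.
Since x ↦ x^4 is strictly increasing on [0, ∞), it is injective there, so no x ≠ 3 in the domain has f(x) = f(3). We therefore compute f⁻¹(1296) = 1296^{1/4} = 6 (indeed 6^4 = 1296).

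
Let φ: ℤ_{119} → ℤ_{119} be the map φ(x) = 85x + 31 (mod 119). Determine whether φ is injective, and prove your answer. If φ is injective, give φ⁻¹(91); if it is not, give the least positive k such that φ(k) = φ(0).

7

We have gcd(85, 119) = 17 > 1. Taking x_1 = 0 and x_2 = 7: φ(0) = 31 and φ(7) = 85·7 + 31 = 626 ≡ 31 (mod 119).
So φ(0) = φ(7) while 0 ≠ 7, therefore φ is not injective.
Since φ is not injective, we find the least positive k with φ(k) = φ(0): this means 85k ≡ 0 (mod 119), i.e. 119 ∣ 85k. Since gcd(85, 119) = 17, dividing through by 17 this holds exactly when 7 ∣ 5k, and as gcd(5, 7) = 1, exactly when 7 ∣ k.
The smallest positive such k is 7.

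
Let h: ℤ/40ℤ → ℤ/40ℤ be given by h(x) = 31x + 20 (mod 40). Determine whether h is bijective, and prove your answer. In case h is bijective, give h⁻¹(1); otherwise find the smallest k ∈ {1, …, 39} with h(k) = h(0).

Suppose h(x_1) = h(x_2) in ℤ/40ℤ. Then 31x_1 + 20 ≡ 31x_2 + 20 (mod 40), thus 31(x_1 − x_2) ≡ 0 (mod 40).
Since gcd(31, 40) = 1, 31 is invertible modulo 40, so x_1 − x_2 ≡ 0 (mod 40), i.e. x_1 = x_2.
We now compute 31⁻¹ mod 40 explicitly. Euclid's algorithm: 40 = 1·31 + 9, 31 = 3·9 + 4, 9 = 2·4 + 1; back-substituting gives 1 = 31·31 − 24·40, so 31⁻¹ ≡ 31 (mod 40).
For any y ∈ ℤ/40ℤ, x = 31(y − 20) mod 40 satisfies h(x) = 31·31(y − 20) + 20 ≡ y (since 31·31 ≡ 1 mod 40). So every y has a preimage.
Therefore h is bijective.
Since h is bijective, we find h⁻¹(1): we need 31x ≡ 1 − 20 ≡ 21 (mod 40). Using 31⁻¹ = 31: x ≡ 31·21 = 651 = 16·40 + 11, so x = 11.
Check: h(11) = 31·11 + 20 = 361 = 9·40 + 1 ≡ 1 (mod 40).

11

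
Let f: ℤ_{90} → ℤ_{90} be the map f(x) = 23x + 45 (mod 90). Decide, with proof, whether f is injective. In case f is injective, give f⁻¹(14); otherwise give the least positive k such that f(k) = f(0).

73

If f(a) = f(b), then 23a ≡ 23b (mod 90). Because gcd(23, 90) = 1, we may cancel 23 to get a ≡ b (mod 90).
Hence f is injective.
We now compute 23⁻¹ mod 90 explicitly. Euclid's algorithm: 90 = 3·23 + 21, 23 = 1·21 + 2, 21 = 10·2 + 1; back-substituting gives 1 = 47·23 − 12·90, so 23⁻¹ ≡ 47 (mod 90).
Since f is injective, we compute f⁻¹(14): solve 23x + 45 ≡ 14 (mod 90), i.e. 23x ≡ 59 (mod 90).
Multiplying by 23⁻¹ = 47 gives x ≡ 47·59 = 2773 = 30·90 + 73 ≡ 73 (mod 90).
Check: f(73) = 23·73 + 45 = 1724 = 19·90 + 14 ≡ 14 (mod 90).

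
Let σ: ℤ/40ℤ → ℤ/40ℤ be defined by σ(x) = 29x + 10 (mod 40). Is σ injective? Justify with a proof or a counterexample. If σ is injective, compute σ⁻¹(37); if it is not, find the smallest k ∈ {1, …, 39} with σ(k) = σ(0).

23

Suppose σ(s) = σ(t) in ℤ/40ℤ. Then 29s + 10 ≡ 29t + 10 (mod 40), therefore 29(s − t) ≡ 0 (mod 40).
Since gcd(29, 40) = 1, 29 is invertible modulo 40, thus s − t ≡ 0 (mod 40), i.e. s = t.
Thus σ is injective.
We now compute 29⁻¹ mod 40 explicitly. Euclid's algorithm: 40 = 1·29 + 11, 29 = 2·11 + 7, 11 = 1·7 + 4, 7 = 1·4 + 3, 4 = 1·3 + 1; back-substituting gives 1 = 29·29 − 21·40, so 29⁻¹ ≡ 29 (mod 40).
Since σ is injective, we compute σ⁻¹(37): solve 29x + 10 ≡ 37 (mod 40), i.e. 29x ≡ 27 (mod 40).
Multiplying by 29⁻¹ = 29 gives x ≡ 29·27 = 783 = 19·40 + 23 ≡ 23 (mod 40).
Check: σ(23) = 29·23 + 10 = 677 = 16·40 + 37 ≡ 37 (mod 40).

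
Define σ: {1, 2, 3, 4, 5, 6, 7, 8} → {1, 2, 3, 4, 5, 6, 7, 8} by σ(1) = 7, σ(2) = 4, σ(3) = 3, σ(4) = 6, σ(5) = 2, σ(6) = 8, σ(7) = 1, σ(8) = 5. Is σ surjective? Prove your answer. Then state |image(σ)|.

Every element of the codomain has a preimage: 1 = σ(7), 2 = σ(5), 3 = σ(3), 4 = σ(2), 5 = σ(8), 6 = σ(4), 7 = σ(1), 8 = σ(6).
Thus σ is surjective.
The image of σ is {1, 2, 3, 4, 5, 6, 7, 8}, which has 8 elements.

8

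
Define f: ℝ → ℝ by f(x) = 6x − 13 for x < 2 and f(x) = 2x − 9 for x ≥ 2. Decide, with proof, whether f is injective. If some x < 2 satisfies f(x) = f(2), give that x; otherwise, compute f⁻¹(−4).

Both pieces are strictly increasing (slopes 6 and 2), so each is injective on its own interval.
The left piece maps (−∞, 2) onto (−∞, −1); the right piece maps [2, ∞) onto [−5, ∞).
These images overlap. In particular f(2) = −5 (right piece), and solving 6x − 13 = −5 on the left piece gives x = 4/3 < 2.
So f(4/3) = f(2) with 4/3 ≠ 2, and f is not injective. This x = 4/3 is the requested value below 2.

4/3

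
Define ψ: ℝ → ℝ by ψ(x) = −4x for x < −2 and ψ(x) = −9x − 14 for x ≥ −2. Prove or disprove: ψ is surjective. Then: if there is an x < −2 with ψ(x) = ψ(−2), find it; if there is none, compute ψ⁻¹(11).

Both pieces are strictly decreasing (slopes −4 and −9), so each is injective on its own interval.
The left piece maps (−∞, −2) onto (8, ∞); the right piece maps [−2, ∞) onto (−∞, 4].
The union (8, ∞) ∪ (−∞, 4] omits the interval between 8 and 4; in particular 8 has no preimage. So ψ is not surjective.
Because the two images are disjoint, no x < −2 has ψ(x) = ψ(−2), so we compute ψ⁻¹(11): 11 lies in (8, ∞), so solve −4x = 11: x = (11 − 0)/(−4) = −11/4.

-11/4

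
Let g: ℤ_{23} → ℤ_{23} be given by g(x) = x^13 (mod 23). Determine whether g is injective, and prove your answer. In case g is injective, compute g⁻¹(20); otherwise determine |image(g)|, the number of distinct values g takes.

Since 23 is prime, the nonzero elements of ℤ_{23} form a cyclic group of order 22.
As gcd(13, 22) = 1, raising to the 13th power is a bijection on this group: if a^13 ≡ b^13 then (ab^{−1})^13 = 1, and the only element of order dividing gcd(13, 22) = 1 is 1, so a = b.
With g(0) = 0 this makes g injective on all of ℤ_{23}, hence bijective (finite equal-size domain and codomain). In particular g is injective.
Since g is injective, we find the preimage of 20. The inverse of x ↦ x^13 on (ℤ_{23})^× is x ↦ x^17, because 13·17 = 221 = 10·22 + 1 ≡ 1 (mod 22) and x^{22} = 1 for x ≠ 0 (Fermat). So g⁻¹(20) = 20^17 mod 23.
Repeated squaring mod 23: 20^1 ≡ 20, 20^2 ≡ 20² = 400 ≡ 9, 20^4 ≡ 9² = 81 ≡ 12, 20^8 ≡ 12² = 144 ≡ 6, 20^16 ≡ 6² = 36 ≡ 13. Since 17 = 16 + 1, 20^17 ≡ 13·20: 13·20 = 260 ≡ 7. So 20^17 ≡ 7 (mod 23).
Hence g⁻¹(20) = 7.

7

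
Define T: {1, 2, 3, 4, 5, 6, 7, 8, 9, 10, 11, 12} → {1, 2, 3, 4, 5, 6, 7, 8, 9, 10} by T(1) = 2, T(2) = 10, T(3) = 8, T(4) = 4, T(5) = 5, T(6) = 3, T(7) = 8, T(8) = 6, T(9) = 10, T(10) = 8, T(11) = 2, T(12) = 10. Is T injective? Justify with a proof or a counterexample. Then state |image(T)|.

T(3) = 8 = T(7) with 3 ≠ 7, so T is not injective.
The image of T is {2, 3, 4, 5, 6, 8, 10}, which has 7 elements.

7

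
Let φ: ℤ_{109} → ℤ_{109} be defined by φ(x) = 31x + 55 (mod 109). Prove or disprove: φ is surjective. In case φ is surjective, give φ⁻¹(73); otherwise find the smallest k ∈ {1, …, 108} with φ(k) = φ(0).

92

Since gcd(31, 109) = 1, 31 is invertible modulo 109. Euclid's algorithm: 109 = 3·31 + 16, 31 = 1·16 + 15, 16 = 1·15 + 1; back-substituting gives 1 = 102·31 − 29·109, so 31⁻¹ ≡ 102 (mod 109).
For any y ∈ ℤ_{109}, x = 102(y − 55) mod 109 satisfies φ(x) = 31·102(y − 55) + 55 ≡ y (since 31·102 ≡ 1 mod 109). So every y has a preimage.
Therefore φ is surjective.
Since φ is surjective, we compute φ⁻¹(73): solve 31x + 55 ≡ 73 (mod 109), i.e. 31x ≡ 18 (mod 109).
Multiplying by 31⁻¹ = 102 gives x ≡ 102·18 = 1836 = 16·109 + 92 ≡ 92 (mod 109).
Check: φ(92) = 31·92 + 55 = 2907 = 26·109 + 73 ≡ 73 (mod 109).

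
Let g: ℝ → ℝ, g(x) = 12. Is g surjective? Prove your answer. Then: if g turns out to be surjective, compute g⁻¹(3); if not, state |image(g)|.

1

g(x) = 12 for all x, so 13 has no preimage and g is not surjective.
Since g is not surjective, we state |image(g)|: the image of g is {12}, which has 1 element.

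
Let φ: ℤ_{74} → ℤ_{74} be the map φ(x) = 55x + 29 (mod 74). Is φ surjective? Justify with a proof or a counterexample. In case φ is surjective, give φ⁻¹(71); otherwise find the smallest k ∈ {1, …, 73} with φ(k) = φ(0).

Recall: surjectivity means every element of the codomain has a preimage under φ.
Since gcd(55, 74) = 1, 55 is invertible modulo 74. Euclid's algorithm: 74 = 1·55 + 19, 55 = 2·19 + 17, 19 = 1·17 + 2, 17 = 8·2 + 1; back-substituting gives 1 = 35·55 − 26·74, so 55⁻¹ ≡ 35 (mod 74).
Then y ↦ 35(y − 29) is a two-sided inverse to φ, so every y ∈ ℤ_{74} has a preimage.
So φ is surjective.
Since φ is surjective, we find φ⁻¹(71): we need 55x ≡ 71 − 29 ≡ 42 (mod 74). Using 55⁻¹ = 35: x ≡ 35·42 = 1470 = 19·74 + 64, so x = 64.
Check: φ(64) = 55·64 + 29 = 3549 = 47·74 + 71 ≡ 71 (mod 74).

64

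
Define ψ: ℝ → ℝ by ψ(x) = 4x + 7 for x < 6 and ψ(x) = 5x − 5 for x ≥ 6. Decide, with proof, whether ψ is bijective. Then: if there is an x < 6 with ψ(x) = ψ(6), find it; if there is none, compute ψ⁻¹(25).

9/2

Both pieces are strictly increasing (slopes 4 and 5), so each is injective on its own interval.
The left piece maps (−∞, 6) onto (−∞, 31); the right piece maps [6, ∞) onto [25, ∞).
These images overlap. In particular ψ(6) = 25 (right piece), and solving 4x + 7 = 25 on the left piece gives x = 9/2 < 6.
So ψ(9/2) = ψ(6) with 9/2 ≠ 6, and ψ is not injective, hence not bijective. This x = 9/2 is the requested value below 6.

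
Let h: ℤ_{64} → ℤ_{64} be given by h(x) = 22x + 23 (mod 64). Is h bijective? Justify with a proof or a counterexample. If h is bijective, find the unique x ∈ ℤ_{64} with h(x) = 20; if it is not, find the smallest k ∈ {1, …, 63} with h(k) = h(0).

32

We have gcd(22, 64) = 2 > 1. Taking u = 0 and v = 32: h(0) = 23 and h(32) = 22·32 + 23 = 727 ≡ 23 (mod 64).
So h(0) = h(32) while 0 ≠ 32, thus h is not injective, hence not bijective.
Since h is not bijective, we find the least positive k with h(k) = h(0): this means 22k ≡ 0 (mod 64), i.e. 64 ∣ 22k. Since gcd(22, 64) = 2, dividing through by 2 this holds exactly when 32 ∣ 11k, and as gcd(11, 32) = 1, exactly when 32 ∣ k.
The smallest positive such k is 32.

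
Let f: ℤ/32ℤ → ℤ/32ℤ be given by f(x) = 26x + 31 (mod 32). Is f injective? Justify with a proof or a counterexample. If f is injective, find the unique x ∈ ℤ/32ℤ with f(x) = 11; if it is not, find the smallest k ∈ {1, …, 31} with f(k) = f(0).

16

We have gcd(26, 32) = 2 > 1. Taking x_1 = 0 and x_2 = 16: f(0) = 31 and f(16) = 26·16 + 31 = 447 ≡ 31 (mod 32).
So f(0) = f(16) while 0 ≠ 16, so f is not injective.
Since f is not injective, we find the least positive k with f(k) = f(0): this means 26k ≡ 0 (mod 32), i.e. 32 ∣ 26k. Since gcd(26, 32) = 2, dividing through by 2 this holds exactly when 16 ∣ 13k, and as gcd(13, 16) = 1, exactly when 16 ∣ k.
The smallest positive such k is 16.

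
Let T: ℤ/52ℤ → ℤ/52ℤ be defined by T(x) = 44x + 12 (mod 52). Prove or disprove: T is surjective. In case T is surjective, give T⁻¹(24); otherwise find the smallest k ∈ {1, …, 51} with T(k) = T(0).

Since gcd(44, 52) = 4, we have 44x ≡ 0 (mod 4) for all x, so T(x) ≡ 0 (mod 4).
But 1 ≢ 0 (mod 4), so 1 ∈ ℤ/52ℤ has no preimage. So T is not surjective.
Since T is not surjective, we find the least positive k with T(k) = T(0): this means 44k ≡ 0 (mod 52), i.e. 52 ∣ 44k. Since gcd(44, 52) = 4, dividing through by 4 this holds exactly when 13 ∣ 11k, and as gcd(11, 13) = 1, exactly when 13 ∣ k.
The smallest positive such k is 13.

13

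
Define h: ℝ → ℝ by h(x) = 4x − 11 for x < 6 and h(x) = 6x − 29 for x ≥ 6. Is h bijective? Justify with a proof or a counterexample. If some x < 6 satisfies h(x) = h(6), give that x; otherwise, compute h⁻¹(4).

Both pieces are strictly increasing (slopes 4 and 6), so each is injective on its own interval.
The left piece maps (−∞, 6) onto (−∞, 13); the right piece maps [6, ∞) onto [7, ∞).
These images overlap. In particular h(6) = 7 (right piece), and solving 4x − 11 = 7 on the left piece gives x = 9/2 < 6.
So h(9/2) = h(6) with 9/2 ≠ 6, and h is not injective, hence not bijective. This x = 9/2 is the requested value below 6.

9/2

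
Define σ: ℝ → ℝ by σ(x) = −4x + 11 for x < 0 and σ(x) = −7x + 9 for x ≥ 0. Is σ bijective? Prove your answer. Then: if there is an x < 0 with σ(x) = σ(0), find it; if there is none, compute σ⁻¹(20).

Both pieces are strictly decreasing (slopes −4 and −7), so each is injective on its own interval.
The left piece maps (−∞, 0) onto (11, ∞); the right piece maps [0, ∞) onto (−∞, 9].
The images leave a gap (11 has no preimage), so σ is not surjective, hence not bijective.
Because the two images are disjoint, no x < 0 has σ(x) = σ(0), so we compute σ⁻¹(20): 20 lies in (11, ∞), so solve −4x + 11 = 20: x = (20 − 11)/(−4) = −9/4.

-9/4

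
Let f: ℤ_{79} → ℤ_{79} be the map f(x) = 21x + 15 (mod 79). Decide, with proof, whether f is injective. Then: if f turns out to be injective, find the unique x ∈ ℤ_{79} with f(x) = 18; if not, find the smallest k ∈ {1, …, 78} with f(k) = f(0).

34

If f(s) = f(t), then 21s ≡ 21t (mod 79). Because gcd(21, 79) = 1, we may cancel 21 to get s ≡ t (mod 79).
Therefore f is injective.
We now compute 21⁻¹ mod 79 explicitly. Euclid's algorithm: 79 = 3·21 + 16, 21 = 1·16 + 5, 16 = 3·5 + 1; back-substituting gives 1 = 64·21 − 17·79, so 21⁻¹ ≡ 64 (mod 79).
Since f is injective, we compute f⁻¹(18): solve 21x + 15 ≡ 18 (mod 79), i.e. 21x ≡ 3 (mod 79).
Multiplying by 21⁻¹ = 64 gives x ≡ 64·3 = 192 = 2·79 + 34 ≡ 34 (mod 79).
Check: f(34) = 21·34 + 15 = 729 = 9·79 + 18 ≡ 18 (mod 79).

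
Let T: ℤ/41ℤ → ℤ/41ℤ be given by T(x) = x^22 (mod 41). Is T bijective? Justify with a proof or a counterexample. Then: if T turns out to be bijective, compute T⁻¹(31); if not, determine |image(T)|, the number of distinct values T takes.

21

T(20): Repeated squaring mod 41: 20^1 ≡ 20, 20^2 ≡ 20² = 400 ≡ 31, 20^4 ≡ 31² = 961 ≡ 18, 20^8 ≡ 18² = 324 ≡ 37, 20^16 ≡ 37² = 1369 ≡ 16. Since 22 = 16 + 4 + 2, 20^22 ≡ 16·18·31: 16·18 = 288 ≡ 1, then 1·31 = 31. So 20^22 ≡ 31 (mod 41).
T(21): Repeated squaring mod 41: 21^1 ≡ 21, 21^2 ≡ 21² = 441 ≡ 31, 21^4 ≡ 31² = 961 ≡ 18, 21^8 ≡ 18² = 324 ≡ 37, 21^16 ≡ 37² = 1369 ≡ 16. Since 22 = 16 + 4 + 2, 21^22 ≡ 16·18·31: 16·18 = 288 ≡ 1, then 1·31 = 31. So 21^22 ≡ 31 (mod 41).
So T(20) = T(21) = 31 while 20 ≠ 21, hence T is not injective, hence not bijective.
Since T is not bijective, we determine |image(T)|. Computing x^22 mod 41 for each x (by repeated squaring, reducing mod 41 at every step), the values T(0), T(1), …, T(40) are: 0, 1, 4, 32, 16, 25, 5, 33, 23, 40, 18, 2, 20, 36, 9, 21, 10, 39, 37, 8, 31, 31, 8, 37, 39, 10, 21, 9, 36, 20, 2, 18, 40, 23, 33, 5, 25, 16, 32, 4, 1.
The distinct values are {0, 1, 2, 4, 5, 8, 9, 10, 16, 18, 20, 21, 23, 25, 31, 32, 33, 36, 37, 39, 40}; there are 21 of them.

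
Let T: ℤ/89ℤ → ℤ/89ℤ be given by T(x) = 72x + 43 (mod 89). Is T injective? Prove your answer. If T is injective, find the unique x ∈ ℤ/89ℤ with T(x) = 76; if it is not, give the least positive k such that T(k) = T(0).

Suppose T(u) = T(v) in ℤ/89ℤ. Then 72u + 43 ≡ 72v + 43 (mod 89), so 72(u − v) ≡ 0 (mod 89).
Since gcd(72, 89) = 1, 72 is invertible modulo 89, so u − v ≡ 0 (mod 89), i.e. u = v.
Therefore T is injective.
We now compute 72⁻¹ mod 89 explicitly. Euclid's algorithm: 89 = 1·72 + 17, 72 = 4·17 + 4, 17 = 4·4 + 1; back-substituting gives 1 = 68·72 − 55·89, so 72⁻¹ ≡ 68 (mod 89).
Since T is injective, we compute T⁻¹(76): solve 72x + 43 ≡ 76 (mod 89), i.e. 72x ≡ 33 (mod 89).
Multiplying by 72⁻¹ = 68 gives x ≡ 68·33 = 2244 = 25·89 + 19 ≡ 19 (mod 89).
Check: T(19) = 72·19 + 43 = 1411 = 15·89 + 76 ≡ 76 (mod 89).

19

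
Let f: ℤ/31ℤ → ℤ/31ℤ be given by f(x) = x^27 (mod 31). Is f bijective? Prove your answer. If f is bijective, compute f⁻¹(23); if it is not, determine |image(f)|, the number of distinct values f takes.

11

f(1) = 1^27 = 1.
f(5): Repeated squaring mod 31: 5^1 ≡ 5, 5^2 ≡ 5² = 25, 5^4 ≡ 25² = 625 ≡ 5, 5^8 ≡ 5² = 25, 5^16 ≡ 25² = 625 ≡ 5. Since 27 = 16 + 8 + 2 + 1, 5^27 ≡ 5·25·25·5: 5·25 = 125 ≡ 1, then 1·25 = 25, then 25·5 = 125 ≡ 1. So 5^27 ≡ 1 (mod 31).
So f(1) = f(5) = 1 while 1 ≠ 5, so f is not injective, hence not bijective.
Since f is not bijective, we determine |image(f)|. Computing x^27 mod 31 for each x (by repeated squaring, reducing mod 31 at every step), the values f(0), f(1), …, f(30) are: 0, 1, 4, 23, 16, 1, 30, 16, 2, 2, 4, 15, 27, 23, 2, 23, 8, 29, 8, 4, 16, 27, 29, 29, 15, 1, 30, 15, 8, 27, 30.
The distinct values are {0, 1, 2, 4, 8, 15, 16, 23, 27, 29, 30}; there are 11 of them.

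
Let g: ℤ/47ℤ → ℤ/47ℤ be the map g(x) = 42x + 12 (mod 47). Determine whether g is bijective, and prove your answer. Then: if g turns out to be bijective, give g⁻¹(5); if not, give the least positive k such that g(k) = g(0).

39

Recall: g is injective when g(u) = g(v) forces u = v.
If g(u) = g(v), then 42u ≡ 42v (mod 47). Because gcd(42, 47) = 1, we may cancel 42 to get u ≡ v (mod 47).
We now compute 42⁻¹ mod 47 explicitly. Euclid's algorithm: 47 = 1·42 + 5, 42 = 8·5 + 2, 5 = 2·2 + 1; back-substituting gives 1 = 28·42 − 25·47, so 42⁻¹ ≡ 28 (mod 47).
For any y ∈ ℤ/47ℤ, x = 28(y − 12) mod 47 satisfies g(x) = 42·28(y − 12) + 12 ≡ y (since 42·28 ≡ 1 mod 47). So every y has a preimage.
Thus g is bijective.
Since g is bijective, we find g⁻¹(5): we need 42x ≡ 5 − 12 ≡ 40 (mod 47). Using 42⁻¹ = 28: x ≡ 28·40 = 1120 = 23·47 + 39, so x = 39.
Check: g(39) = 42·39 + 12 = 1650 = 35·47 + 5 ≡ 5 (mod 47).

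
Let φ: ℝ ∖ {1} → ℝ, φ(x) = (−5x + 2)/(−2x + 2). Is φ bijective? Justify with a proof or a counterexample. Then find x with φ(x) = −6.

14/17

If φ(x) = 5/2, cross-multiplying gives −2(−5x + 2) = −5(−2x + 2), which simplifies to −4 = −10 — false.  So 5/2 has no preimage and φ is not surjective.
So φ is not bijective.
Solving φ(x) = −6: cross-multiplying gives −5x + 2 = −6(−2x + 2), which rearranges to −17x = −14, so x = 14/17.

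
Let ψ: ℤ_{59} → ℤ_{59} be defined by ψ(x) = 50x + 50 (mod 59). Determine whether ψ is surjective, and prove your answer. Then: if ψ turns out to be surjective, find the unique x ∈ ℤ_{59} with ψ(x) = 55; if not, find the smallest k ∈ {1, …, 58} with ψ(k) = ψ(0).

By definition, ψ is surjective if every y in the codomain equals ψ(x) for some x in the domain.
Since gcd(50, 59) = 1, 50 is invertible modulo 59. Euclid's algorithm: 59 = 1·50 + 9, 50 = 5·9 + 5, 9 = 1·5 + 4, 5 = 1·4 + 1; back-substituting gives 1 = 13·50 − 11·59, so 50⁻¹ ≡ 13 (mod 59).
Then y ↦ 13(y − 50) is a two-sided inverse to ψ, so every y ∈ ℤ_{59} has a preimage.
Hence ψ is surjective.
Since ψ is surjective, we compute ψ⁻¹(55): solve 50x + 50 ≡ 55 (mod 59), i.e. 50x ≡ 5 (mod 59).
Multiplying by 50⁻¹ = 13 gives x ≡ 13·5 = 65 = 1·59 + 6 ≡ 6 (mod 59).
Check: ψ(6) = 50·6 + 50 = 350 = 5·59 + 55 ≡ 55 (mod 59).

6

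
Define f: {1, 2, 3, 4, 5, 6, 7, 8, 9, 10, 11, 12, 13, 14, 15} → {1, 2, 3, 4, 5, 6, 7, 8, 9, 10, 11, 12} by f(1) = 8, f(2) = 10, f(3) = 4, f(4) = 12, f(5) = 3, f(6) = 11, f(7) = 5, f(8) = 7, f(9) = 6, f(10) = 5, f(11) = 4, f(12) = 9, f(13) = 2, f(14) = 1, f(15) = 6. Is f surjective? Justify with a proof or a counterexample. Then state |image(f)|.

Every element of the codomain has a preimage: 1 = f(14), 2 = f(13), 3 = f(5), 4 = f(3), 5 = f(7), 6 = f(9), 7 = f(8), 8 = f(1), 9 = f(12), 10 = f(2), 11 = f(6), 12 = f(4).
So f is surjective.
The image of f is {1, 2, 3, 4, 5, 6, 7, 8, 9, 10, 11, 12}, which has 12 elements.

12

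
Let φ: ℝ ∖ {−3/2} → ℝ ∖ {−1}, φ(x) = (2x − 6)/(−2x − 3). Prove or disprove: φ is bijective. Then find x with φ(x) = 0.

Suppose φ(x_1) = φ(x_2). Cross-multiplying: (2x_1 − 6)(−2x_2 − 3) = (2x_2 − 6)(−2x_1 − 3).
Expanding both sides and cancelling the symmetric terms leaves −18·(x_1 − x_2) = 0. Since −18 ≠ 0, x_1 = x_2. So φ is injective.
For any y ≠ −1, solving y(−2x − 3) = 2x − 6 for x gives a well-defined x ≠ −3/2. So φ is surjective.
Therefore φ is bijective.
Solving φ(x) = 0: cross-multiplying gives 2x − 6 = 0(−2x − 3), which rearranges to 2x = 6, so x = 3.

3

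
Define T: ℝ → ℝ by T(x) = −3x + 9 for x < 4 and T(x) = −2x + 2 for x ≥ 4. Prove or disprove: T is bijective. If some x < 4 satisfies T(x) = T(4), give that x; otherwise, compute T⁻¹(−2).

11/3

Both pieces are strictly decreasing (slopes −3 and −2), so each is injective on its own interval.
The left piece maps (−∞, 4) onto (−3, ∞); the right piece maps [4, ∞) onto (−∞, −6].
The images leave a gap (−3 has no preimage), so T is not surjective, hence not bijective.
Because the two images are disjoint, no x < 4 has T(x) = T(4), so we compute T⁻¹(−2): −2 lies in (−3, ∞), so solve −3x + 9 = −2: x = (−2 − 9)/(−3) = 11/3.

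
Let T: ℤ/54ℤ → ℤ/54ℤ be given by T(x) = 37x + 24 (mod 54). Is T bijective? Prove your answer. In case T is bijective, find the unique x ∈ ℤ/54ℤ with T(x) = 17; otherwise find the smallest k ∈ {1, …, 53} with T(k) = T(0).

If T(x_1) = T(x_2), then 37x_1 ≡ 37x_2 (mod 54). Because gcd(37, 54) = 1, we may cancel 37 to get x_1 ≡ x_2 (mod 54).
We now compute 37⁻¹ mod 54 explicitly. Euclid's algorithm: 54 = 1·37 + 17, 37 = 2·17 + 3, 17 = 5·3 + 2, 3 = 1·2 + 1; back-substituting gives 1 = 19·37 − 13·54, so 37⁻¹ ≡ 19 (mod 54).
Then y ↦ 19(y − 24) is a two-sided inverse to T, so every y ∈ ℤ/54ℤ has a preimage.
Therefore T is bijective.
Since T is bijective, we find T⁻¹(17): we need 37x ≡ 17 − 24 ≡ 47 (mod 54). Using 37⁻¹ = 19: x ≡ 19·47 = 893 = 16·54 + 29, so x = 29.
Check: T(29) = 37·29 + 24 = 1097 = 20·54 + 17 ≡ 17 (mod 54).

29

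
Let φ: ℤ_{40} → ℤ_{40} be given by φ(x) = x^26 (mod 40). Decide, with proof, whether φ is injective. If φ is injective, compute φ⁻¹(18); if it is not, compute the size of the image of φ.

6

φ(4): Repeated squaring mod 40: 4^1 ≡ 4, 4^2 ≡ 4² = 16, 4^4 ≡ 16² = 256 ≡ 16, 4^8 ≡ 16² = 256 ≡ 16, 4^16 ≡ 16² = 256 ≡ 16. Since 26 = 16 + 8 + 2, 4^26 ≡ 16·16·16: 16·16 = 256 ≡ 16, then 16·16 = 256 ≡ 16. So 4^26 ≡ 16 (mod 40).
φ(6): Repeated squaring mod 40: 6^1 ≡ 6, 6^2 ≡ 6² = 36, 6^4 ≡ 36² = 1296 ≡ 16, 6^8 ≡ 16² = 256 ≡ 16, 6^16 ≡ 16² = 256 ≡ 16. Since 26 = 16 + 8 + 2, 6^26 ≡ 16·16·36: 16·16 = 256 ≡ 16, then 16·36 = 576 ≡ 16. So 6^26 ≡ 16 (mod 40).
So φ(4) = φ(6) = 16 while 4 ≠ 6, hence φ is not injective.
Since φ is not injective, we determine |image(φ)|. Computing x^26 mod 40 for each x (by repeated squaring, reducing mod 40 at every step), the values φ(0), φ(1), …, φ(39) are: 0, 1, 24, 9, 16, 25, 16, 9, 24, 1, 0, 1, 24, 9, 16, 25, 16, 9, 24, 1, 0, 1, 24, 9, 16, 25, 16, 9, 24, 1, 0, 1, 24, 9, 16, 25, 16, 9, 24, 1.
The distinct values are {0, 1, 9, 16, 24, 25}; there are 6 of them.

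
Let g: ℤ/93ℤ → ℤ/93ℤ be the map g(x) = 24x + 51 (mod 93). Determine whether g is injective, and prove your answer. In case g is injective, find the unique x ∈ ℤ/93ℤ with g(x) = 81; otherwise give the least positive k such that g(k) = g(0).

31

We have gcd(24, 93) = 3 > 1. Taking s = 0 and t = 31: g(0) = 51 and g(31) = 24·31 + 51 = 795 ≡ 51 (mod 93).
So g(0) = g(31) while 0 ≠ 31, so g is not injective.
Since g is not injective, we find the least positive k with g(k) = g(0): this means 24k ≡ 0 (mod 93), i.e. 93 ∣ 24k. Since gcd(24, 93) = 3, dividing through by 3 this holds exactly when 31 ∣ 8k, and as gcd(8, 31) = 1, exactly when 31 ∣ k.
The smallest positive such k is 31.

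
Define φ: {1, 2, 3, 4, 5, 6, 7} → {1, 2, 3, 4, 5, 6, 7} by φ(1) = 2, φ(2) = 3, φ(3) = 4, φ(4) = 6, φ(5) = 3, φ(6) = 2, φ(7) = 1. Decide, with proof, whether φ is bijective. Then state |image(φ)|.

φ(2) = 3 = φ(5) with 2 ≠ 5, so φ is not injective, hence not bijective.
The image of φ is {1, 2, 3, 4, 6}, which has 5 elements.

5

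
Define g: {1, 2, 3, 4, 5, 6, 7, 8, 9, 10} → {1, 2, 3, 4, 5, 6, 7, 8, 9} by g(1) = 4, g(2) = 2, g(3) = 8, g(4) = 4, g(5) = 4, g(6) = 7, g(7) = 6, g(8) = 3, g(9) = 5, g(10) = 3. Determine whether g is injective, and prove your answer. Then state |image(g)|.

g(1) = 4 = g(4) with 1 ≠ 4, so g is not injective.
The image of g is {2, 3, 4, 5, 6, 7, 8}, which has 7 elements.

7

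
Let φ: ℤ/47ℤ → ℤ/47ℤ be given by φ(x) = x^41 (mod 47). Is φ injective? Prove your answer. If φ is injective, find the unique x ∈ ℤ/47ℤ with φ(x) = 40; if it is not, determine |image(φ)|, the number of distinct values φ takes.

Since 47 is prime, the nonzero elements of ℤ/47ℤ form a cyclic group of order 46.
As gcd(41, 46) = 1, raising to the 41st power is a bijection on this group: if u^41 ≡ v^41 then (uv^{−1})^41 = 1, and the only element of order dividing gcd(41, 46) = 1 is 1, so u = v.
With φ(0) = 0 this makes φ injective on all of ℤ/47ℤ, hence bijective (finite equal-size domain and codomain). In particular φ is injective.
Since φ is injective, we find the preimage of 40. The inverse of x ↦ x^41 on (ℤ/47ℤ)^× is x ↦ x^9, because 41·9 = 369 = 8·46 + 1 ≡ 1 (mod 46) and x^{46} = 1 for x ≠ 0 (Fermat). So φ⁻¹(40) = 40^9 mod 47.
Repeated squaring mod 47: 40^1 ≡ 40, 40^2 ≡ 40² = 1600 ≡ 2, 40^4 ≡ 2² = 4, 40^8 ≡ 4² = 16. Since 9 = 8 + 1, 40^9 ≡ 16·40: 16·40 = 640 ≡ 29. So 40^9 ≡ 29 (mod 47).
Hence φ⁻¹(40) = 29.

29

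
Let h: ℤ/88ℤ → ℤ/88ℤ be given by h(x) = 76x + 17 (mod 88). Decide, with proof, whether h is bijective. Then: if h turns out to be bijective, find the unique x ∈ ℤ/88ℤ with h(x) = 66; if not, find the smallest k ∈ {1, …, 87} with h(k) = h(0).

Recall: injectivity means: for all u, v in the domain, h(u) = h(v) implies u = v.
We have gcd(76, 88) = 4 > 1. Taking u = 0 and v = 22: h(0) = 17 and h(22) = 76·22 + 17 = 1689 ≡ 17 (mod 88).
So h(0) = h(22) while 0 ≠ 22, therefore h is not injective, hence not bijective.
Since h is not bijective, we find the least positive k with h(k) = h(0): this means 76k ≡ 0 (mod 88), i.e. 88 ∣ 76k. Since gcd(76, 88) = 4, dividing through by 4 this holds exactly when 22 ∣ 19k, and as gcd(19, 22) = 1, exactly when 22 ∣ k.
The smallest positive such k is 22.

22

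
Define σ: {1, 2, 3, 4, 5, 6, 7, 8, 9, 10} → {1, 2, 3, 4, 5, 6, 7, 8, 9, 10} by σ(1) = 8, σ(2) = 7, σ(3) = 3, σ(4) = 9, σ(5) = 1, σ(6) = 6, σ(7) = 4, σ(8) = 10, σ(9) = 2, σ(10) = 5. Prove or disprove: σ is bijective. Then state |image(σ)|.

The values 8, 7, 3, 9, 1, 6, 4, 10, 2, 5 are a permutation of {1, 2, 3, 4, 5, 6, 7, 8, 9, 10}: each element appears exactly once.
So σ is injective and surjective, hence bijective.
The image of σ is {1, 2, 3, 4, 5, 6, 7, 8, 9, 10}, which has 10 elements.

10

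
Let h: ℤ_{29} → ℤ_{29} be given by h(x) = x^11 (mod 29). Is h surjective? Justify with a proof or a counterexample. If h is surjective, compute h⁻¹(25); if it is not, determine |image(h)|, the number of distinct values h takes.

16

Since 29 is prime, the nonzero elements of ℤ_{29} form a cyclic group of order 28.
As gcd(11, 28) = 1, raising to the 11th power is a bijection on this group: if u^11 ≡ v^11 then (uv^{−1})^11 = 1, and the only element of order dividing gcd(11, 28) = 1 is 1, so u = v.
With h(0) = 0 this makes h injective on all of ℤ_{29}, hence bijective (finite equal-size domain and codomain). In particular h is surjective.
Since h is surjective, we find the preimage of 25. The inverse of x ↦ x^11 on (ℤ_{29})^× is x ↦ x^23, because 11·23 = 253 = 9·28 + 1 ≡ 1 (mod 28) and x^{28} = 1 for x ≠ 0 (Fermat). So h⁻¹(25) = 25^23 mod 29.
Repeated squaring mod 29: 25^1 ≡ 25, 25^2 ≡ 25² = 625 ≡ 16, 25^4 ≡ 16² = 256 ≡ 24, 25^8 ≡ 24² = 576 ≡ 25, 25^16 ≡ 25² = 625 ≡ 16. Since 23 = 16 + 4 + 2 + 1, 25^23 ≡ 16·24·16·25: 16·24 = 384 ≡ 7, then 7·16 = 112 ≡ 25, then 25·25 = 625 ≡ 16. So 25^23 ≡ 16 (mod 29).
Hence h⁻¹(25) = 16.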